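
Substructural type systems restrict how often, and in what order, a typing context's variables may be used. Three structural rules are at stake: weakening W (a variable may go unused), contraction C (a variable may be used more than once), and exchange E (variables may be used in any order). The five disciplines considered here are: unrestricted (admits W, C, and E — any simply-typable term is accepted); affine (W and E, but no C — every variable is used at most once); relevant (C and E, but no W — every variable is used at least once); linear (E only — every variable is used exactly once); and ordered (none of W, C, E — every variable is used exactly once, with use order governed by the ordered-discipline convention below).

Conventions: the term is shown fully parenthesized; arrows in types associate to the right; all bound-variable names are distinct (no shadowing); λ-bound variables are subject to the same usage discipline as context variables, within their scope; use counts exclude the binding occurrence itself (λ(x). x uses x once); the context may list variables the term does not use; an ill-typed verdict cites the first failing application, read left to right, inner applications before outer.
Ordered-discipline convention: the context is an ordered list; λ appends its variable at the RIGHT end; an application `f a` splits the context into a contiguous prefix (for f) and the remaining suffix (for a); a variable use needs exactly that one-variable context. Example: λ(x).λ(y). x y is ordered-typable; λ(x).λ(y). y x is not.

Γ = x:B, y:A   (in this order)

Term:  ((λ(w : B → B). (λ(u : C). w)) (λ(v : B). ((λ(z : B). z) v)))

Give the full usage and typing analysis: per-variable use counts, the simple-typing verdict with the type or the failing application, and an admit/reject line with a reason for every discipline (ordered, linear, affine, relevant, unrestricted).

counts: x: 0×; y: 0×; w (bound): 1×; u (bound): 0×; v (bound): 1×; z (bound): 1×
left-to-right use order: w, z, v
typing: ✓ — C → B → B
ordered ✗ (unused: x, y, u — weakening required)
linear ✗ (unused: x, y, u — weakening required)
affine ✓ (at most one use each (x, y, w, u, v, z))
relevant ✗ (unused: x, y, u — weakening required)
unrestricted ✓ (type-checks (C → B → B) and nothing is barred)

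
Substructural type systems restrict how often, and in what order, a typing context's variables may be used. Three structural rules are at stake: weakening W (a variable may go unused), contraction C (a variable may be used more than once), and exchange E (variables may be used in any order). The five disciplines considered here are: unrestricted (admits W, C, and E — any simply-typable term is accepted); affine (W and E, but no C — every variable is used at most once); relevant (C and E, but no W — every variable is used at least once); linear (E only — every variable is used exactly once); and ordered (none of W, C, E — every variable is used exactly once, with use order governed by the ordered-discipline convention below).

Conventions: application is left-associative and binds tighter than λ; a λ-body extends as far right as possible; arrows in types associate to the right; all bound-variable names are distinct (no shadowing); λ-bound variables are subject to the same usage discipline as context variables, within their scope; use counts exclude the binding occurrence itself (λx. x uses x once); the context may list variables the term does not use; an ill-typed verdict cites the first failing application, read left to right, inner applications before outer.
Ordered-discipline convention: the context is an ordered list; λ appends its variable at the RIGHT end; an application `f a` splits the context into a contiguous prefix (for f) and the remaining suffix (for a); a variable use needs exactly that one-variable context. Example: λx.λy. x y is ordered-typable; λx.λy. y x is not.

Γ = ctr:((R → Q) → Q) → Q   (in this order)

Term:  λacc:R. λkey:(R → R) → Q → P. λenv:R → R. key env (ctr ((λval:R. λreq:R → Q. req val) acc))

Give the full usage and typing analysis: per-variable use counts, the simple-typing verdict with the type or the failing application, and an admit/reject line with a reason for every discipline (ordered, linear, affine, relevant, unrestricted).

usage: ctr: 1, acc (bound): 1, key (bound): 1, env (bound): 1, val (bound): 1, req (bound): 1
order of uses: key, env, ctr, req, val, acc
typing: the term checks, with type R → ((R → R) → Q → P) → (R → R) → P
ordered: ✗ — use order key, env, ctr, req, val, acc needs exchange
linear: ✓ — ctr, acc, key, env, val, req: one use apiece
affine: ✓ — no duplicate uses among ctr, acc, key, env, val, req
relevant: ✓ — none of ctr, acc, key, env, val, req goes unused
unrestricted: ✓ — typability at R → ((R → R) → Q → P) → (R → R) → P is all that's needed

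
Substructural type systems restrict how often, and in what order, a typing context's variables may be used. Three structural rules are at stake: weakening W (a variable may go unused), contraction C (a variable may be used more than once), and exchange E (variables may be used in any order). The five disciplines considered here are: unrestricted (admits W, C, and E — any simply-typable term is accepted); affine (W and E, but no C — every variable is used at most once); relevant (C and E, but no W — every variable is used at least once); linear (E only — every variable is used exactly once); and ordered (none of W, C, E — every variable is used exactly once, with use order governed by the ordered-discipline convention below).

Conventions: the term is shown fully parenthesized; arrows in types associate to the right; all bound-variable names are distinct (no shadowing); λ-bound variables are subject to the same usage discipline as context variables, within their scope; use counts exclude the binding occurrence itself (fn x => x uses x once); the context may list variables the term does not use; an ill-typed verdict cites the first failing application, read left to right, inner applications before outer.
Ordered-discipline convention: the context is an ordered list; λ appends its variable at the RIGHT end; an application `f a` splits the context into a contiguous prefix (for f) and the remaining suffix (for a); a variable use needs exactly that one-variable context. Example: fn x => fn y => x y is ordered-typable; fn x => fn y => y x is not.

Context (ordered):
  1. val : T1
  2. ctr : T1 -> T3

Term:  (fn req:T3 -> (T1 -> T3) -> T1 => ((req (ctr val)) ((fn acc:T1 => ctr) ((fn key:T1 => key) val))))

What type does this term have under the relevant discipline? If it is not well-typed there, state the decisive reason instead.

not well-typed under relevant — acc left unused
counts: val: 2, ctr: 2, req [bound]: 1, acc [bound]: 0, key [bound]: 1
use order (left to right): req, ctr, val, ctr, key, val
typing: the term checks, with type (T3 -> (T1 -> T3) -> T1) -> T1
all disciplines: ordered ✗ · linear ✗ · affine ✗ · relevant ✗ · unrestricted ✓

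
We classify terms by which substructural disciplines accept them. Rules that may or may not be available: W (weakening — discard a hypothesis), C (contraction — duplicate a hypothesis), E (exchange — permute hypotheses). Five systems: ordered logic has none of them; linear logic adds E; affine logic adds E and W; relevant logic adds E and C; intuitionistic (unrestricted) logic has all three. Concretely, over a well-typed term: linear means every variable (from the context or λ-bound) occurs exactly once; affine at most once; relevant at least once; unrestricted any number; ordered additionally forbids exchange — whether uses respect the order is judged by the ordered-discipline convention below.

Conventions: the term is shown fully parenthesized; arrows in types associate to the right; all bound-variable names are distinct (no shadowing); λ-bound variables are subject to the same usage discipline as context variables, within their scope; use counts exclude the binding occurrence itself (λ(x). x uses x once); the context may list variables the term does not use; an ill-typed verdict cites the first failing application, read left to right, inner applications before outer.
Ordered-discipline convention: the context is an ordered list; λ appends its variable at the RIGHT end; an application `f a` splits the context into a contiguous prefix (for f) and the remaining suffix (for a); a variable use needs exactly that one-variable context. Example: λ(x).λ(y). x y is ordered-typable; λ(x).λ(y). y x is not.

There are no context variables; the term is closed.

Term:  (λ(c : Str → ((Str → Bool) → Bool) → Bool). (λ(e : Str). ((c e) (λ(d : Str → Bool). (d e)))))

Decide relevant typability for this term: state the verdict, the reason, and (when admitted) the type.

yes — none of c, e, d goes unused; term : (Str → ((Str → Bool) → Bool) → Bool) → Str → Bool
use counts: c (bound): 1, e (bound): 2, d (bound): 1
use order (left to right): c, e, d, e
typing: ✓ — (Str → ((Str → Bool) → Bool) → Bool) → Str → Bool
all disciplines: ordered ✗ · linear ✗ · affine ✗ · relevant ✓ · unrestricted ✓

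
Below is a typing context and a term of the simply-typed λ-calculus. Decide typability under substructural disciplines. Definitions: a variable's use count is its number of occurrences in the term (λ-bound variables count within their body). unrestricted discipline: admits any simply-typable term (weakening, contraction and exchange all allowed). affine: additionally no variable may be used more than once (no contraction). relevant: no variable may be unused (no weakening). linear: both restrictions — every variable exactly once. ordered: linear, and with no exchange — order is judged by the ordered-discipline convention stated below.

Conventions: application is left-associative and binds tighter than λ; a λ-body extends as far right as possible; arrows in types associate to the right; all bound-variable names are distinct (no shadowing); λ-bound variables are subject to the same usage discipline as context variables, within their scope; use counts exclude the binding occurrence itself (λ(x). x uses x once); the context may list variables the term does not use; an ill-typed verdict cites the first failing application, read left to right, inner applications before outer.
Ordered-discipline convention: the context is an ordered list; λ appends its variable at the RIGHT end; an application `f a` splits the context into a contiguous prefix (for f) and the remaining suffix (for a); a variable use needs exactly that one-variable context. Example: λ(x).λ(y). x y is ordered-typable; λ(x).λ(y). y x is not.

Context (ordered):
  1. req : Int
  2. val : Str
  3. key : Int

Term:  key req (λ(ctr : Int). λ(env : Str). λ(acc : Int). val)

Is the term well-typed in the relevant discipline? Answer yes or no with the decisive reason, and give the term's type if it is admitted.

no — the type mismatch rejects it
counts: req: 1, val: 1, key: 1, ctr (λ-bound): 0, env (λ-bound): 0, acc (λ-bound): 0
use order (left to right): key, req, val
typing: ill-typed: applying a non-function (Int)
per-discipline verdicts: ordered ✗ | linear ✗ | affine ✗ | relevant ✗ | unrestricted ✗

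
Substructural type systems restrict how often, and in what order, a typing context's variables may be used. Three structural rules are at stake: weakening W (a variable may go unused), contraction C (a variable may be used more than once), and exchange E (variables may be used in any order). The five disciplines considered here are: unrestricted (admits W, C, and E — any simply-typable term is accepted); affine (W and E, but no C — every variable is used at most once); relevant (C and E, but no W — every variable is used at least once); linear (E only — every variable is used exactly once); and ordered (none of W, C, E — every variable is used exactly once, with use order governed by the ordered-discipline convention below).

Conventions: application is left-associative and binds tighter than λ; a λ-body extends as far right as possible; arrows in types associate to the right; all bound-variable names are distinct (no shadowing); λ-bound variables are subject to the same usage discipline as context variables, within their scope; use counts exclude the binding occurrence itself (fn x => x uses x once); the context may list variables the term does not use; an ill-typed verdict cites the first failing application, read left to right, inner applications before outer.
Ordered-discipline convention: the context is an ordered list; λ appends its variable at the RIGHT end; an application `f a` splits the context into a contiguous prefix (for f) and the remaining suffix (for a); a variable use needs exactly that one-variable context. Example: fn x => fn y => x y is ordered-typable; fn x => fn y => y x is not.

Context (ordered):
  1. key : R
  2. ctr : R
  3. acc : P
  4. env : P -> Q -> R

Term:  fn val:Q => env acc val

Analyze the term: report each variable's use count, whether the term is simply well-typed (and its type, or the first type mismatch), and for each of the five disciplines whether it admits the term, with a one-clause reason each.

variable uses: key: 0; ctr: 0; acc: 1; env: 1; val (λ-bound): 1
left-to-right use order: env, acc, val
typing: well-typed at Q -> R
ordered: ✗, key, ctr left unused
linear: ✗, key, ctr left unused
affine: ✓, no duplicate uses among key, ctr, acc, env, val
relevant: ✗, key, ctr left unused
unrestricted: ✓, typability at Q -> R is all that's needed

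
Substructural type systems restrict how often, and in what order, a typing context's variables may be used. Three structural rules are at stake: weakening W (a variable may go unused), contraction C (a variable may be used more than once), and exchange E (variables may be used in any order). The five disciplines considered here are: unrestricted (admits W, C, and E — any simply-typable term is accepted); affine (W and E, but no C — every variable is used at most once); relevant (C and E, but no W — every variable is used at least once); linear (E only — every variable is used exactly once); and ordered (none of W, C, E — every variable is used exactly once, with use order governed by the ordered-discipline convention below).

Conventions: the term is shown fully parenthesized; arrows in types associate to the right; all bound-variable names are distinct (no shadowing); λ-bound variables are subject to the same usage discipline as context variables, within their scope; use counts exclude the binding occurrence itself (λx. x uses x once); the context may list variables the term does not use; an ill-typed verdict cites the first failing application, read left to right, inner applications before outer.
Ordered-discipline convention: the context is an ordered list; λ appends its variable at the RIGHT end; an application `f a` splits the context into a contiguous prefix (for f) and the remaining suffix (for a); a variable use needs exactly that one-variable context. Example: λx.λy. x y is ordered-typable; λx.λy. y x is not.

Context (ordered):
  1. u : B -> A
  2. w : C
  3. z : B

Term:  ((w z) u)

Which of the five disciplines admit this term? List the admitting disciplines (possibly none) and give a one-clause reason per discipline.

admitted in: none
variable uses: u ×1; w ×1; z ×1
order of uses: w, z, u
typing: ill-typed: can't apply a value of type C
ordered: ✗, the type mismatch rejects it
linear: ✗, not simply typable
affine: ✗, fails simple typing
relevant: ✗, a type mismatch blocks all five
unrestricted: ✗, the type mismatch rejects it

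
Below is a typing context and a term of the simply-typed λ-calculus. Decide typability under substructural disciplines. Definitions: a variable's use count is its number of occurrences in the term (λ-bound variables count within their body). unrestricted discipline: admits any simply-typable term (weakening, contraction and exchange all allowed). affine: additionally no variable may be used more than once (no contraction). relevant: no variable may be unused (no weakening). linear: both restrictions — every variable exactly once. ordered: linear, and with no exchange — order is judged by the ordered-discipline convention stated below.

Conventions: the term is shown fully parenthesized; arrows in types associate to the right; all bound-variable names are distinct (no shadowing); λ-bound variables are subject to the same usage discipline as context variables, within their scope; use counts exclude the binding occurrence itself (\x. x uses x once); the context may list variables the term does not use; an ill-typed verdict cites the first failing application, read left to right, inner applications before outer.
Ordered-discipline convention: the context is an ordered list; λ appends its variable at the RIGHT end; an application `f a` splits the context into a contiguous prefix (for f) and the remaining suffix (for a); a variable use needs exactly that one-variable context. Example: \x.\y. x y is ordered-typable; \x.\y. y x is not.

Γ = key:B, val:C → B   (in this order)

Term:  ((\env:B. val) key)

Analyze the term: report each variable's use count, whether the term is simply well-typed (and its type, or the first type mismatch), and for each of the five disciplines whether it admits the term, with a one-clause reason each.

variable uses: key: 1, val: 1, env (λ-bound): 0
order of uses: val, key
typing: the term checks, with type C → B
ordered: ✗, needs weakening: env unused
linear: ✗, needs weakening: env unused
affine: ✓, at most one use each (key, val, env)
relevant: ✗, needs weakening: env unused
unrestricted: ✓, well-typed at C → B; no restrictions here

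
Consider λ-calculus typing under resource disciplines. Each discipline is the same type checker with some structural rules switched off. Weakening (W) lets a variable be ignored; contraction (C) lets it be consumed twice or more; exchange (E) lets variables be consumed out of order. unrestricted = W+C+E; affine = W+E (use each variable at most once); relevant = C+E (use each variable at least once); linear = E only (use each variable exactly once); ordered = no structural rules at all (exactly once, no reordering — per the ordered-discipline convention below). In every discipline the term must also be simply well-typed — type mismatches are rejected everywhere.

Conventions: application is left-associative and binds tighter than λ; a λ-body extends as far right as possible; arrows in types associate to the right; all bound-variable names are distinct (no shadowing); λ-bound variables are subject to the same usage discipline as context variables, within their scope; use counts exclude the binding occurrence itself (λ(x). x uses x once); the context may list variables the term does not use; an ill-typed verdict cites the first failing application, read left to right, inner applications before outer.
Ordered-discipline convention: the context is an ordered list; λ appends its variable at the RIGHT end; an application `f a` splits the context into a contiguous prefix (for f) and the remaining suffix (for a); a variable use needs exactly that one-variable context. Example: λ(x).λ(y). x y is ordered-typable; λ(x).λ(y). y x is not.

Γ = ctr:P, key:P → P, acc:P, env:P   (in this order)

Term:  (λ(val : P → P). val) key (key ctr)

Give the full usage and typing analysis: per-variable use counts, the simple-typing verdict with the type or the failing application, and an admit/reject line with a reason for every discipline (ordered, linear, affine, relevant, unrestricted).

variable uses: ctr: 1×; key: 2×; acc: 0×; env: 0×; val (bound): 1×
uses in reading order: val, key, key, ctr
typing: well-typed at P
ordered: ✗ — repeated use of key ×2; acc, env never used (weakening)
linear: ✗ — repeated use of key ×2; acc, env never used (weakening)
affine: ✗ — repeated use of key ×2
relevant: ✗ — acc, env never used (weakening)
unrestricted: ✓ — well-typed at P; no restrictions here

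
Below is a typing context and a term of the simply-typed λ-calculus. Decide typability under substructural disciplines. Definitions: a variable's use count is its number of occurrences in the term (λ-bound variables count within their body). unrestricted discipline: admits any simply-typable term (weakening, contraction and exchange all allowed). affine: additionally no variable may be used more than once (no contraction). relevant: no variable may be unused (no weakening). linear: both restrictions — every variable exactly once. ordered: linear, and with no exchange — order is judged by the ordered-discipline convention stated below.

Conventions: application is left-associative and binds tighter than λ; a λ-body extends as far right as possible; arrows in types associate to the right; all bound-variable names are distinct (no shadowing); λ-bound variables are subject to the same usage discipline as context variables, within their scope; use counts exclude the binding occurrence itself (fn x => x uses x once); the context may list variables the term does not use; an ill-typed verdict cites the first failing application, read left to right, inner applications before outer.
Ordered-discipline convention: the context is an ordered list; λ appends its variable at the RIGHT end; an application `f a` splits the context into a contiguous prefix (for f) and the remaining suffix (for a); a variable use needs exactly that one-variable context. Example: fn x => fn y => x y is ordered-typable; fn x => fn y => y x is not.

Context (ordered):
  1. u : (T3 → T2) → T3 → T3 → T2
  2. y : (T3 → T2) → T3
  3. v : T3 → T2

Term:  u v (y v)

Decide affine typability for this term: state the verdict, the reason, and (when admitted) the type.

no — v ×2 used more than once (contraction)
usage: u: 1, y: 1, v: 2
order of uses: u, v, y, v
typing: well-typed at T3 → T2
all disciplines: ordered ✗ | linear ✗ | affine ✗ | relevant ✓ | unrestricted ✓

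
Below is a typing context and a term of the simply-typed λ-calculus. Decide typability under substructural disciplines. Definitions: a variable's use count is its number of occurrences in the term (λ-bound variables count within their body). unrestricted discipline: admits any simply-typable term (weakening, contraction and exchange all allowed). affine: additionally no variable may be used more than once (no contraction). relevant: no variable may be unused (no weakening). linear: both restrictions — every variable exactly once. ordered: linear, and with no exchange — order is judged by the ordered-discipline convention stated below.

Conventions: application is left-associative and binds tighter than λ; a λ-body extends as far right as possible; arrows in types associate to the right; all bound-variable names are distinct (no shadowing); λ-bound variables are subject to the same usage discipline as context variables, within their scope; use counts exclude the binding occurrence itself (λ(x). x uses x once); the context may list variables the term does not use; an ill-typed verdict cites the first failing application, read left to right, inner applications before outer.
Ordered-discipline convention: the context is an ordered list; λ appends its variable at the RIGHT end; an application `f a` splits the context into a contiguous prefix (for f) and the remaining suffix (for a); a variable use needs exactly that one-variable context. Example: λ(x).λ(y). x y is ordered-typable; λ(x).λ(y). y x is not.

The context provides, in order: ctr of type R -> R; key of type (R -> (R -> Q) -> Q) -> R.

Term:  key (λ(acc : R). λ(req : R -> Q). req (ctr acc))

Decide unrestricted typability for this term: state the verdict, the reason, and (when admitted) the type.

yes — typability at R is all that's needed; term : R
usage: ctr: 1×; key: 1×; acc (λ-bound): 1×; req (λ-bound): 1×
uses in reading order: key, req, ctr, acc
typing: well-typed at R
all disciplines: ordered ✗, linear ✓, affine ✓, relevant ✓, unrestricted ✓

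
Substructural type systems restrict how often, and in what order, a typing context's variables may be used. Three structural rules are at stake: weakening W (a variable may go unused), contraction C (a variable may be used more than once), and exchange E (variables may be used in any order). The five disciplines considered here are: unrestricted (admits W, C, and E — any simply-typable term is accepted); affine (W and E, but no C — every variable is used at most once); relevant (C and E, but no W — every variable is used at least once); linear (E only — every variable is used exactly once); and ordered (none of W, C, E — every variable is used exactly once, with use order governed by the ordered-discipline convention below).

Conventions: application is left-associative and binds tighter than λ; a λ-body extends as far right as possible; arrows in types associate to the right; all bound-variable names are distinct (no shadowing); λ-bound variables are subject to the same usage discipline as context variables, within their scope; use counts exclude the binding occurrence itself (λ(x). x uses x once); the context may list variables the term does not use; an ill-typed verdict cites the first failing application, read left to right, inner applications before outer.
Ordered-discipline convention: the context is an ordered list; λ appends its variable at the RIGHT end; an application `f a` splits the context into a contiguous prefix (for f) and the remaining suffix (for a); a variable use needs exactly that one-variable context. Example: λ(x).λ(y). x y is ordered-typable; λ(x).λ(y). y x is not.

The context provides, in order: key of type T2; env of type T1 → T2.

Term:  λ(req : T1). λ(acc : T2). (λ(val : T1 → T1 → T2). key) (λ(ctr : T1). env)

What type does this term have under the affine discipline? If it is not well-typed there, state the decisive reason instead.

term : T1 → T2 → T2
variable uses: key=1; env=1; req [bound]=0; acc [bound]=0; val [bound]=0; ctr [bound]=0
use order (left to right): key, env
typing: well-typed — term : T1 → T2 → T2
per-discipline verdicts: ordered ✗ · linear ✗ · affine ✓ · relevant ✗ · unrestricted ✓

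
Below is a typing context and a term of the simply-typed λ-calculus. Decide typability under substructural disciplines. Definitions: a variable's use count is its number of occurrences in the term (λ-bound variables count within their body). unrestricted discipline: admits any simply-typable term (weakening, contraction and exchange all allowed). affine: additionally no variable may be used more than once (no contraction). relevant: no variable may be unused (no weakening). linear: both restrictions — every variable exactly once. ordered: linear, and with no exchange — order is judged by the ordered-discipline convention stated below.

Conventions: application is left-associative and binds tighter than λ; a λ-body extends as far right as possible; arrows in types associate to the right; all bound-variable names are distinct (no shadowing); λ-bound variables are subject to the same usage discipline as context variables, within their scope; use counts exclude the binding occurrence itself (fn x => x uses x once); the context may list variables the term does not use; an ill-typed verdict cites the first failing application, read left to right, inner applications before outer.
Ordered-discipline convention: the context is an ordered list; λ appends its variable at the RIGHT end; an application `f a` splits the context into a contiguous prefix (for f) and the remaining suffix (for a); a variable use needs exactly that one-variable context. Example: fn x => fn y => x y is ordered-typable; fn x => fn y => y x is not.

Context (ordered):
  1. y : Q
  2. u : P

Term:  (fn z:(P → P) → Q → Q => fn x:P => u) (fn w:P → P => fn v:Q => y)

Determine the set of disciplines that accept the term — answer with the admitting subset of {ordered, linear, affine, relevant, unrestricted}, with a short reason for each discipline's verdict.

admitted in: affine, unrestricted
use counts: y=1; u=1; z (bound)=0; x (bound)=0; w (bound)=0; v (bound)=0
uses in reading order: u, y
typing: ✓ — P → P
ordered: ✗, needs weakening: z, x, w, v unused
linear: ✗, needs weakening: z, x, w, v unused
affine: ✓, y, u, z, x, w, v: no repeats, contraction unneeded
relevant: ✗, needs weakening: z, x, w, v unused
unrestricted: ✓, simply typable at P → P; W, C, E all held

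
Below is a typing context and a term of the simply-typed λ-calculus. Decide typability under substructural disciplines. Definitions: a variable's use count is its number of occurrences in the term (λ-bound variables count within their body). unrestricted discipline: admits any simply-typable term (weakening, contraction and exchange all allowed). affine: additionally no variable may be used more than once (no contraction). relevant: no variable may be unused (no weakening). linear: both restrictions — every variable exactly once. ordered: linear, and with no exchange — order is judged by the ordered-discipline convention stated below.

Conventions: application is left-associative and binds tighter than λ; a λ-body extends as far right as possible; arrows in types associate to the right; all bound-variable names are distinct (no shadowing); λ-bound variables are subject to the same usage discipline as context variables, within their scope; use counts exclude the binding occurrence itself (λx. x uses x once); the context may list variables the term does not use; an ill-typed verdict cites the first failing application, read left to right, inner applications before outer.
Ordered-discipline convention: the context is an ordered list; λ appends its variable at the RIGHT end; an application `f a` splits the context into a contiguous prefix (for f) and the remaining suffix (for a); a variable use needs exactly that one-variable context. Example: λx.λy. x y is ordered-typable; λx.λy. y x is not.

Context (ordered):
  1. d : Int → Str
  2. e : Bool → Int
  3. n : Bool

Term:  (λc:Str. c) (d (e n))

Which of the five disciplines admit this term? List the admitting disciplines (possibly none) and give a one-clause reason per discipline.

admitting disciplines: ordered, linear, affine, relevant, unrestricted
counts: d ×1, e ×1, n ×1, c (λ-bound) ×1
use order (left to right): c, d, e, n
typing: well-typed — term : Str
ordered: ✓, d, e, n, c: once each, no exchange needed
linear: ✓, each of d, e, n, c used exactly once
affine: ✓, none of d, e, n, c used more than once
relevant: ✓, every one of d, e, n, c appears
unrestricted: ✓, well-typed at Str; no restrictions here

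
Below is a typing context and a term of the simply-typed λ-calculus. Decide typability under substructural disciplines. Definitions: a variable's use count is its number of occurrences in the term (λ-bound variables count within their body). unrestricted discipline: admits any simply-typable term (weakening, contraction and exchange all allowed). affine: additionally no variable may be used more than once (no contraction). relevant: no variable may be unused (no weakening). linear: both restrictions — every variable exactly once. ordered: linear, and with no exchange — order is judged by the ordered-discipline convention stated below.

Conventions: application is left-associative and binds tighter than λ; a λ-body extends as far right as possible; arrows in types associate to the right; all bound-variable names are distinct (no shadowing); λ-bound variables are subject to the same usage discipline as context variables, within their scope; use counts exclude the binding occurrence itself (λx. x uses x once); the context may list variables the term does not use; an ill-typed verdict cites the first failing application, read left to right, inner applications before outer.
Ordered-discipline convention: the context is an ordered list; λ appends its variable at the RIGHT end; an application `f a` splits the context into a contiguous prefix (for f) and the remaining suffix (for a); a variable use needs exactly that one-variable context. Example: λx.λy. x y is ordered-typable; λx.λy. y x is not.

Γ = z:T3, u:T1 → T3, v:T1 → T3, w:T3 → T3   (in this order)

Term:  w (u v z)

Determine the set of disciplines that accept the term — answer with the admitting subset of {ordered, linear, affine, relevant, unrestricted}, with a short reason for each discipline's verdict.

admitting disciplines: none
usage: z: 1×, u: 1×, v: 1×, w: 1×
left-to-right use order: w, u, v, z
typing: ill-typed: argument of type T1 → T3 where T1 is required
ordered: ✗, fails simple typing
linear: ✗, a type mismatch blocks all five
affine: ✗, the type mismatch rejects it
relevant: ✗, not simply typable
unrestricted: ✗, fails simple typing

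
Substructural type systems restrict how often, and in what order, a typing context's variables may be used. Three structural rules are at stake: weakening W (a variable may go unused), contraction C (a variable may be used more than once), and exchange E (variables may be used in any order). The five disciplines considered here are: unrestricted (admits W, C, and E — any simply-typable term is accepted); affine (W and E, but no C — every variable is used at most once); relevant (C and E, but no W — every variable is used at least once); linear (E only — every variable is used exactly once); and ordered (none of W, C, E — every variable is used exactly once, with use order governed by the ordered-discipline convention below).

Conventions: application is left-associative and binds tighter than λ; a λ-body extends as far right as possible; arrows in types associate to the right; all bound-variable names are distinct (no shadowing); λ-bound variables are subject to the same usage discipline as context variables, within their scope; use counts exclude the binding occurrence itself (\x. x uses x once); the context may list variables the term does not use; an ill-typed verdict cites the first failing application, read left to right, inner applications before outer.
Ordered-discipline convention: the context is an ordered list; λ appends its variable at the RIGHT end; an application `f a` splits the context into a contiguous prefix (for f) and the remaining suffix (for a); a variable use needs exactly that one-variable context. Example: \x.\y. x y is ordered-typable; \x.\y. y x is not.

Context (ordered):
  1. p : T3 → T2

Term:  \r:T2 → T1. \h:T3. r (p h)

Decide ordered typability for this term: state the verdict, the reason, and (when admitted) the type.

no — use order r, p, h needs exchange
variable uses: p=1; r (λ-bound)=1; h (λ-bound)=1
uses in reading order: r, p, h
typing: well-typed — term : (T2 → T1) → T3 → T1
all disciplines: ordered ✗ · linear ✓ · affine ✓ · relevant ✓ · unrestricted ✓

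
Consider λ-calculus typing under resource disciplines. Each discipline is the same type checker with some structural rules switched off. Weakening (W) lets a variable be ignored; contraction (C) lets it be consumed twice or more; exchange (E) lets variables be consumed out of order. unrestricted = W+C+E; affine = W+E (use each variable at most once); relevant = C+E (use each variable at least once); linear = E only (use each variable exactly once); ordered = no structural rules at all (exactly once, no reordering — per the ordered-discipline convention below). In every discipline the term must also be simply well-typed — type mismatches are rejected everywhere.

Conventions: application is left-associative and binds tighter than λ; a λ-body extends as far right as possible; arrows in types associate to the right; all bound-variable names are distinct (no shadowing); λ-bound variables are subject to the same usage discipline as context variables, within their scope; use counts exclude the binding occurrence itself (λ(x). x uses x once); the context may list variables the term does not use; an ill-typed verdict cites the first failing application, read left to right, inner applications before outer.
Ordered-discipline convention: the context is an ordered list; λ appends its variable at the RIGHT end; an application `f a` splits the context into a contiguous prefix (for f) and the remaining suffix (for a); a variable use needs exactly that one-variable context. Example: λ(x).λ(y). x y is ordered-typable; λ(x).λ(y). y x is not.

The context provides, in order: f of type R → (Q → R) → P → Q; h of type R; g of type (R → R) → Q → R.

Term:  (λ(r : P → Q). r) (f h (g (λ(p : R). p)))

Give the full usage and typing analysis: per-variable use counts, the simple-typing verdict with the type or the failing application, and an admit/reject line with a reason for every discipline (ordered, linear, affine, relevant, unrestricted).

usage: f: 1×; h: 1×; g: 1×; r (λ-bound): 1×; p (λ-bound): 1×
left-to-right use order: r, f, h, g, p
typing: well-typed — term : P → Q
ordered ✓ (single-use (f, h, g, r, p), ordered derivation ok)
linear ✓ (each of f, h, g, r, p used exactly once)
affine ✓ (no duplicate uses among f, h, g, r, p)
relevant ✓ (f, h, g, r, p: all used, weakening unneeded)
unrestricted ✓ (typability at P → Q is all that's needed)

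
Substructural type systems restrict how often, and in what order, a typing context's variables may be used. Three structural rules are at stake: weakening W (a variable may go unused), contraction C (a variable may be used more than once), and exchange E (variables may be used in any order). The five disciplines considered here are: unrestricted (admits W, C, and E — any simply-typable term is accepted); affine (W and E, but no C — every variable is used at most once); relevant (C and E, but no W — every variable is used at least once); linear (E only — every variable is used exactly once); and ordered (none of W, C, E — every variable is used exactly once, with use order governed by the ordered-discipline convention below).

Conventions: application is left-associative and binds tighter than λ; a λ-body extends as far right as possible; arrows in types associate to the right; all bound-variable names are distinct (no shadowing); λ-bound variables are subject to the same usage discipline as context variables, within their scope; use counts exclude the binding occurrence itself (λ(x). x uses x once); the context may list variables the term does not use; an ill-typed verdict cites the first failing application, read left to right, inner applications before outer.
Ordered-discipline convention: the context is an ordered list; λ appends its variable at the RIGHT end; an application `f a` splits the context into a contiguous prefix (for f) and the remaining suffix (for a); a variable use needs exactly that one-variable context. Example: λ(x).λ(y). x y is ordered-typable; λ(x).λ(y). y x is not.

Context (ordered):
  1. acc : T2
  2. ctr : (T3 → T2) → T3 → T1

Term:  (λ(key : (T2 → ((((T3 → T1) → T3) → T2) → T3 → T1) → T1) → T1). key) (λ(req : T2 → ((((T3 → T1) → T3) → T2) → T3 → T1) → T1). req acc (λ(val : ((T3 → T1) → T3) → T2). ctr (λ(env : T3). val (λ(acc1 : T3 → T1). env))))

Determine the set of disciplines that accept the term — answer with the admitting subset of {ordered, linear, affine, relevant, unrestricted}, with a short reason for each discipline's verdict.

admitting disciplines: affine, unrestricted
variable uses: acc ×1; ctr ×1; key [bound] ×1; req [bound] ×1; val [bound] ×1; env [bound] ×1; acc1 [bound] ×0
order of uses: key, req, acc, ctr, val, env
typing: well-typed at (T2 → ((((T3 → T1) → T3) → T2) → T3 → T1) → T1) → T1
ordered ✗ (acc1 left unused)
linear ✗ (acc1 left unused)
affine ✓ (none of acc, ctr, key, req, val, env, acc1 used more than once)
relevant ✗ (acc1 left unused)
unrestricted ✓ (type-checks ((T2 → ((((T3 → T1) → T3) → T2) → T3 → T1) → T1) → T1) and nothing is barred)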